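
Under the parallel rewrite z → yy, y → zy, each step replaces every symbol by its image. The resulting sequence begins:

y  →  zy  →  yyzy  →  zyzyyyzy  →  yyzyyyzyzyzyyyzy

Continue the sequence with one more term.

Replace each of the 16 characters of yyzyyyzyzyzyyyzy in place — zy zy yy zy zy zy yy zy yy zy yy zy zy zy yy zy — and concatenate.

zyzyyyzyzyzyyyzyyyzyyyzyzyzyyyzy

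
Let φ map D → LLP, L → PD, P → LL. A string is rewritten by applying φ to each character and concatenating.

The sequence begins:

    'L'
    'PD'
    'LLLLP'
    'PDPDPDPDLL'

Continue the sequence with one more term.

LLLLPLLLLPLLLLPLLLLPPDPD

Rewriting each symbol of PDPDPDPDLL: P→LL, D→LLP, P→LL, D→LLP, P→LL, D→LLP, P→LL, D→LLP, L→PD, L→PD, which concatenates to LL LLP LL LLP LL LLP LL LLP PD PD.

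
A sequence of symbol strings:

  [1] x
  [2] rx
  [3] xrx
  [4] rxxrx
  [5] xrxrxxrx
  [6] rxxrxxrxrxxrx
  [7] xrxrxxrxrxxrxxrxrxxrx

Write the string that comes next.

From term 3 onward, concatenate the second-to-last term with the last: x·rx = xrx, rx·xrx = rxxrx, …
So term 8 is rxxrxxrxrxxrx·xrxrxxrxrxxrxxrxrxxrx.

rxxrxxrxrxxrxxrxrxxrxrxxrxxrxrxxrx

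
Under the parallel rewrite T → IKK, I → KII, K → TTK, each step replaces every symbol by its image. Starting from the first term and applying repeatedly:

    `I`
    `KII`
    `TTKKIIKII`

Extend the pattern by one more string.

Expanding TTKKIIKII: T→IKK, T→IKK, K→TTK, K→TTK, I→KII, I→KII, K→TTK, I→KII, I→KII. Concatenated: IKK IKK TTK TTK KII KII TTK KII KII.

IKKIKKTTKTTKKIIKIITTKKIIKII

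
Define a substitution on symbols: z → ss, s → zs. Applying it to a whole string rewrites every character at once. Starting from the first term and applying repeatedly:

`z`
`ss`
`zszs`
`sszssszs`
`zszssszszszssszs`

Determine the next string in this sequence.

Applying the rule to each of the 16 symbols of zszssszszszssszs gives the pieces ss zs ss zs zs zs ss zs ss zs ss zs zs zs ss zs, which concatenate to the answer.

sszssszszszssszssszssszszszssszs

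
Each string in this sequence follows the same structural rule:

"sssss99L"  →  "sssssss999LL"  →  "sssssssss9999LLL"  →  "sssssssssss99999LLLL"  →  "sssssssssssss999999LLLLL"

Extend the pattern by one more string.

Term n consists of 2n+1 s's, followed by n 9's, followed by n-1 L's, where the shown terms are n = 2, 3, 4, 5, 6.
At n = 7 the blocks have lengths 15, 7, 6.

sssssssssssssss9999999LLLLLL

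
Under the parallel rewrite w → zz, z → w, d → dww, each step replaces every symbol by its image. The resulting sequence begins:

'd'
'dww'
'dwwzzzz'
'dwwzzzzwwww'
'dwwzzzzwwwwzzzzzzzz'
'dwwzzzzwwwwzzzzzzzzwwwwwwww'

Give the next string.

Rewriting the 27 symbols of dwwzzzzwwwwzzzzzzzzwwwwwwww one by one yields dww zz zz w w w w zz zz zz zz w w w w w w w w zz zz zz zz zz zz zz zz; concatenated:

dwwzzzzwwwwzzzzzzzzwwwwwwwwzzzzzzzzzzzzzzzz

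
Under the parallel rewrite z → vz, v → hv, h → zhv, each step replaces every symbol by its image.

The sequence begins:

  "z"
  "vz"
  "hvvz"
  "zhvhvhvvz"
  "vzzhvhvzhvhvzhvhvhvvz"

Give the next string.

φ(vzzhvhvzhvhvzhvhvhvvz) expands symbol-by-symbol to hv vz vz zhv hv zhv hv vz zhv hv zhv hv vz zhv hv zhv hv zhv hv hv vz; joining the 21 pieces gives the next term.

hvvzvzzhvhvzhvhvvzzhvhvzhvhvvzzhvhvzhvhvzhvhvhvvz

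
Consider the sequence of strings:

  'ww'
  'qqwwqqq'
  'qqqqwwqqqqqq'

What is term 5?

qqqqqqqqwwqqqqqqqqqqqq

Each term wraps the previous one in qq on the left and qqq on the right.
From qqqqwwqqqqqq, 2 further steps: qqqqwwqqqqqq → qqqqqqwwqqqqqqqqq → (answer).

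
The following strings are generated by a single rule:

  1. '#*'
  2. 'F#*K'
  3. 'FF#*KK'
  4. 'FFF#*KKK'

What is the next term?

Every step adds F to the front and K to the end of the previous string.
So the next term is F·FFF#*KKK·K.

FFFF#*KKKK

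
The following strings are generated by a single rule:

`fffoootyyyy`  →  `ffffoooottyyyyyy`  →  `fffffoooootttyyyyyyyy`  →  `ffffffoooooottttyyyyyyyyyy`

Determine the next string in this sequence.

fffffffoooooootttttyyyyyyyyyyyy

Reading off run lengths: f runs 3, 4, 5, 6; o runs 3, 4, 5, 6; t runs 1, 2, 3, 4; y runs 4, 6, 8, 10 — each is linear in n, where the shown terms are n = 2, 3, 4, 5.
Setting n = 6 gives 7, 7, 5, 12 characters in each block.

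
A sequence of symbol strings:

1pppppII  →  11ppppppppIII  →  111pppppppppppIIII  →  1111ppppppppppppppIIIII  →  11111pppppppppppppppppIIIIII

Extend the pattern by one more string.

111111ppppppppppppppppppppIIIIIII

Term n consists of n 1's, followed by 3n+2 p's, followed by n+1 I's (n = 1, 2, …).
At n = 6 the blocks have lengths 6, 20, 7.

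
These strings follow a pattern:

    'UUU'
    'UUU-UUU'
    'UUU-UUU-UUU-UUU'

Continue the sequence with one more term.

UUU-UUU-UUU-UUU-UUU-UUU-UUU-UUU

Each string is two copies of the previous one joined by '-'.
So the next term is two copies of UUU-UUU-UUU-UUU with '-' between the halves.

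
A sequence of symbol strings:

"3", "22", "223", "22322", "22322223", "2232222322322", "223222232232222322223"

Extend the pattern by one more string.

This is a Fibonacci-style word recurrence s(k) = s(k−1)·s(k−2): e.g. 22·3 = 223.
Continuing: 223222232232222322223 · 2232222322322 gives term 8.

2232222322322223222232232222322322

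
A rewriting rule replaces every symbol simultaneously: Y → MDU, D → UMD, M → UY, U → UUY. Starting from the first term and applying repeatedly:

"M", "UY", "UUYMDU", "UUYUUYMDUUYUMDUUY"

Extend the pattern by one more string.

Rewriting the 17 symbols of UUYUUYMDUUYUMDUUY one by one yields UUY UUY MDU UUY UUY MDU UY UMD UUY UUY MDU UUY UY UMD UUY UUY MDU; concatenated:

UUYUUYMDUUUYUUYMDUUYUMDUUYUUYMDUUUYUYUMDUUYUUYMDU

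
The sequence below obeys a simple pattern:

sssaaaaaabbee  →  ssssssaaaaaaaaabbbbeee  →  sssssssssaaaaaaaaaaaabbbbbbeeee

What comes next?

Term n consists of 3n s's, followed by 3n+3 a's, followed by 2n b's, followed by n+1 e's (n = 1, 2, …).
For the next term, n = 4, so the run lengths are 12, 15, 8, 5.

ssssssssssssaaaaaaaaaaaaaaabbbbbbbbeeeee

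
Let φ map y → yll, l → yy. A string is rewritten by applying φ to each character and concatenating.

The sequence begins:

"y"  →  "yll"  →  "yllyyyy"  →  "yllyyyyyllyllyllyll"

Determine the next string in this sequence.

Rewriting the 19 symbols of yllyyyyyllyllyllyll one by one yields yll yy yy yll yll yll yll yll yy yy yll yy yy yll yy yy yll yy yy; concatenated:

yllyyyyyllyllyllyllyllyyyyyllyyyyyllyyyyyllyyyy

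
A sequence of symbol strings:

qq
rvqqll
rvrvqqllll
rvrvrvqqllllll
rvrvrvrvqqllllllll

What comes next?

Every step adds rv to the front and ll to the end of the previous string.
So the next term is rv·rvrvrvrvqqllllllll·ll.

rvrvrvrvrvqqllllllllll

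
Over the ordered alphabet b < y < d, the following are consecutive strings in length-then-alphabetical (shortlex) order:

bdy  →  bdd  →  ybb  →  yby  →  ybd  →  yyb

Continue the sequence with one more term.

Treat yyb as a base-3 numeral over the given alphabet and add one, carrying through any trailing d's.

yyy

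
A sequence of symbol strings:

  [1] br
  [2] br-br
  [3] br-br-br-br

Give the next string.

Every step duplicates the string with '-' between the halves.
One more doubling of br-br-br-br gives the answer.

br-br-br-br-br-br-br-br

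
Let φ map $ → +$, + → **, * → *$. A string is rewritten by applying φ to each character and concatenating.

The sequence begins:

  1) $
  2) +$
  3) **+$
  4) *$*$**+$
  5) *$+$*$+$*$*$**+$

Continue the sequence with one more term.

*$+$**+$*$+$**+$*$+$*$+$*$*$**+$

φ(*$+$*$+$*$*$**+$) expands symbol-by-symbol to *$ +$ ** +$ *$ +$ ** +$ *$ +$ *$ +$ *$ *$ ** +$; joining the 16 pieces gives the next term.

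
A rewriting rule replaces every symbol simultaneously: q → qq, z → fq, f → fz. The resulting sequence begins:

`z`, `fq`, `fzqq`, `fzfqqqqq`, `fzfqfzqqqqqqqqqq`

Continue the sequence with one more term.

Rewriting the 16 symbols of fzfqfzqqqqqqqqqq one by one yields fz fq fz qq fz fq qq qq qq qq qq qq qq qq qq qq; concatenated:

fzfqfzqqfzfqqqqqqqqqqqqqqqqqqqqq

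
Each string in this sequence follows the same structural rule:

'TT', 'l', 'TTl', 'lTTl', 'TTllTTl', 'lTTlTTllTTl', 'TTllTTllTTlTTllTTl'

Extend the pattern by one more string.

From term 3 onward, concatenate the second-to-last term with the last: TT·l = TTl, l·TTl = lTTl, …
Continuing: lTTlTTllTTl · TTllTTllTTlTTllTTl gives term 8.

lTTlTTllTTlTTllTTllTTlTTllTTl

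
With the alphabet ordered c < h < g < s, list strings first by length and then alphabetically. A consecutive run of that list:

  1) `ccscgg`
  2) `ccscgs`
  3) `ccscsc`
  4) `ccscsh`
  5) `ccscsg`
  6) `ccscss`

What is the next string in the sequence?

The successor of ccscss increments the rightmost position that isn't already s and resets every position after it to c.

ccshcc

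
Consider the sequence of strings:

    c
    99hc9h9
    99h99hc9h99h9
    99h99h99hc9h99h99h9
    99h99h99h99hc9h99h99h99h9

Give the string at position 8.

99h99h99h99h99h99h99hc9h99h99h99h99h99h99h9

Every step adds 99h to the front and 9h9 to the end of the previous string.
From 99h99h99h99hc9h99h99h99h9, 3 further steps: 99h99h99h99hc9h99h99h99h9 → 99h99h99h99h99hc9h99h99h99h99h9 → 99h99h99h99h99h99hc9h99h99h99h99h99h9 → (answer).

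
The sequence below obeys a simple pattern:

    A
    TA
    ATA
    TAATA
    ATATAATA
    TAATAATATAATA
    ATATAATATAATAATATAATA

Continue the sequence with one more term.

Each term (from the third on) is the two preceding terms concatenated in order: term 3 = A·TA = ATA.
The next term joins TAATAATATAATA and ATATAATATAATAATATAATA.

TAATAATATAATAATATAATATAATAATATAATA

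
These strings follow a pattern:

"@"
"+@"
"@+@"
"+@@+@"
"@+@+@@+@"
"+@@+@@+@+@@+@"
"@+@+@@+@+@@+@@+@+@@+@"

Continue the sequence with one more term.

Each term (from the third on) is the two preceding terms concatenated in order: term 3 = @·+@ = @+@.
So term 8 is +@@+@@+@+@@+@·@+@+@@+@+@@+@@+@+@@+@.

+@@+@@+@+@@+@@+@+@@+@+@@+@@+@+@@+@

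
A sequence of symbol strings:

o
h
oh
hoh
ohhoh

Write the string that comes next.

Each term (from the third on) is the two preceding terms concatenated in order: term 3 = o·h = oh.
So term 6 is hoh·ohhoh.

hohohhoh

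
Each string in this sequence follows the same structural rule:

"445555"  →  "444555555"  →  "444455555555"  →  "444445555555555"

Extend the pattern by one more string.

The n-th term is n 4's then 2n 5's, where the shown terms are n = 2, 3, 4, 5.
For the next term, n = 6, so the run lengths are 6, 12.

444444555555555555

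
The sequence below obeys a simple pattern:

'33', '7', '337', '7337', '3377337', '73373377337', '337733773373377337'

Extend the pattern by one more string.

73373377337337733773373377337

From term 3 onward, concatenate the second-to-last term with the last: 33·7 = 337, 7·337 = 7337, …
The next term joins 73373377337 and 337733773373377337.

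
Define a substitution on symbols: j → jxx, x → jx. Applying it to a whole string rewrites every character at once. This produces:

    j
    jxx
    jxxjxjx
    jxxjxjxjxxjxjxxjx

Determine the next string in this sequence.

jxxjxjxjxxjxjxxjxjxxjxjxjxxjxjxxjxjxjxxjx

Applying the rule to each of the 17 symbols of jxxjxjxjxxjxjxxjx gives the pieces jxx jx jx jxx jx jxx jx jxx jx jx jxx jx jxx jx jx jxx jx, which concatenate to the answer.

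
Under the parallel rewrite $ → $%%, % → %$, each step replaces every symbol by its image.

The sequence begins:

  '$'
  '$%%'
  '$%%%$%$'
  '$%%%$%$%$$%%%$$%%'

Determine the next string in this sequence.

$%%%$%$%$$%%%$$%%%$$%%$%%%$%$%$$%%$%%%$%$

Applying the rule to each of the 17 symbols of $%%%$%$%$$%%%$$%% gives the pieces $%% %$ %$ %$ $%% %$ $%% %$ $%% $%% %$ %$ %$ $%% $%% %$ %$, which concatenate to the answer.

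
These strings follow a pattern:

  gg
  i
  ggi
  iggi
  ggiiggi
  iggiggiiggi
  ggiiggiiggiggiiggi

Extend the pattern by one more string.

iggiggiiggiggiiggiiggiggiiggi

From term 3 onward, concatenate the second-to-last term with the last: gg·i = ggi, i·ggi = iggi, …
Continuing: iggiggiiggi · ggiiggiiggiggiiggi gives term 8.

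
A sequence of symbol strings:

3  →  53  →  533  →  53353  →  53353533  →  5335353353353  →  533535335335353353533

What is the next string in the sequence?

5335353353353533535335335353353353

Each term (from the third on) is the previous term followed by the one before it: term 3 = 53·3 = 533.
The next term joins 533535335335353353533 and 5335353353353.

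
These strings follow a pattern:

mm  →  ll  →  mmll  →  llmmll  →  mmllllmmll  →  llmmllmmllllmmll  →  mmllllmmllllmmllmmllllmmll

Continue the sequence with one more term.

llmmllmmllllmmllmmllllmmllllmmllmmllllmmll

Each term (from the third on) is the two preceding terms concatenated in order: term 3 = mm·ll = mmll.
So term 8 is llmmllmmllllmmll·mmllllmmllllmmllmmllllmmll.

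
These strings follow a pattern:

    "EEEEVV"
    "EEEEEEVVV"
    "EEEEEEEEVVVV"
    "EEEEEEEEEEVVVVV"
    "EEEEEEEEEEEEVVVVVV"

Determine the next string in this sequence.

Each string has the form E^{2n} V^{n}, where the shown terms are n = 2, 3, 4, 5, 6.
Setting n = 7 gives 14, 7 characters in each block.

EEEEEEEEEEEEEEVVVVVVV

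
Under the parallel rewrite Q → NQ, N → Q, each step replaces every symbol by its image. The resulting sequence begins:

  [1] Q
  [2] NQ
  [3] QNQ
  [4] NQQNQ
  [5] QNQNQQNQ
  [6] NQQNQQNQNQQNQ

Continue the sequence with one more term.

φ(NQQNQQNQNQQNQ) expands symbol-by-symbol to Q NQ NQ Q NQ NQ Q NQ Q NQ NQ Q NQ; joining the 13 pieces gives the next term.

QNQNQQNQNQQNQQNQNQQNQ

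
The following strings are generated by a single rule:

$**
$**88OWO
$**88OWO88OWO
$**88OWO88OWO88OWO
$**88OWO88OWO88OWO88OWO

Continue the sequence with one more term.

$**88OWO88OWO88OWO88OWO88OWO

The strings grow by a fixed suffix 88OWO each time.
One more step from $**88OWO88OWO88OWO88OWO gives the answer.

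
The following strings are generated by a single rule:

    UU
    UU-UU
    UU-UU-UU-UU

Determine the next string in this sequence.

UU-UU-UU-UU-UU-UU-UU-UU

Every step duplicates the string with '-' between the halves.
One more doubling of UU-UU-UU-UU gives the answer.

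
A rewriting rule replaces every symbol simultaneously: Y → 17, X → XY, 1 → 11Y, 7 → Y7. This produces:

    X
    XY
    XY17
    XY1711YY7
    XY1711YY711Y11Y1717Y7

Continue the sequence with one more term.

XY1711YY711Y11Y1717Y711Y11Y1711Y11Y1711YY711YY717Y7

Replace each of the 21 characters of XY1711YY711Y11Y1717Y7 in place — XY 17 11Y Y7 11Y 11Y 17 17 Y7 11Y 11Y 17 11Y 11Y 17 11Y Y7 11Y Y7 17 Y7 — and concatenate.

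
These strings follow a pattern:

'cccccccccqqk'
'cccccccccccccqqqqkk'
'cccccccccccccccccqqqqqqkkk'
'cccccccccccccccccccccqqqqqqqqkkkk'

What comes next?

Term n consists of 4n+1 c's, followed by 2n-2 q's, followed by n-1 k's, where the shown terms are n = 2, 3, 4, 5.
For the next term, n = 6, so the run lengths are 25, 10, 5.

cccccccccccccccccccccccccqqqqqqqqqqkkkkk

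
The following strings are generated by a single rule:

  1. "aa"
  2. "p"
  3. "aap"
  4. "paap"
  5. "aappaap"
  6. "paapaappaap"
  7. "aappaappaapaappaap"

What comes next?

This is a Fibonacci-style word recurrence s(k) = s(k−2)·s(k−1): e.g. aa·p = aap.
Continuing: paapaappaap · aappaappaapaappaap gives term 8.

paapaappaapaappaappaapaappaap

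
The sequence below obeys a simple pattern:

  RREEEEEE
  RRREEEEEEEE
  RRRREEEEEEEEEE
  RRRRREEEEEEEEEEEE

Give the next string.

RRRRRREEEEEEEEEEEEEE

Reading off run lengths: R runs 2, 3, 4, 5; E runs 6, 8, 10, 12 — each is linear in n, where the shown terms are n = 3, 4, 5, 6.
Setting n = 7 gives 6, 14 characters in each block.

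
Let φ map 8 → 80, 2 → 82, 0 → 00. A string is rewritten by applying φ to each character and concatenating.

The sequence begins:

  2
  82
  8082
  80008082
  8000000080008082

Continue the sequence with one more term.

Rewriting the 16 symbols of 8000000080008082 one by one yields 80 00 00 00 00 00 00 00 80 00 00 00 80 00 80 82; concatenated:

80000000000000008000000080008082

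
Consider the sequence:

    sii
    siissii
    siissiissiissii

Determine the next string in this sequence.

s(k+1) = s(k)·s·s(k) — each term doubles the last with 's' between the halves.
Doubling siissiissiissii with 's' between the halves:

siissiissiissiissiissiissiissii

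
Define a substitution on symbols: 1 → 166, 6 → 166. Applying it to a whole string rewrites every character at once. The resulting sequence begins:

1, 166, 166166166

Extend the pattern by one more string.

Rewriting each symbol of 166166166: 1→166, 6→166, 6→166, 1→166, 6→166, 6→166, 1→166, 6→166, 6→166, which concatenates to 166 166 166 166 166 166 166 166 166.

166166166166166166166166166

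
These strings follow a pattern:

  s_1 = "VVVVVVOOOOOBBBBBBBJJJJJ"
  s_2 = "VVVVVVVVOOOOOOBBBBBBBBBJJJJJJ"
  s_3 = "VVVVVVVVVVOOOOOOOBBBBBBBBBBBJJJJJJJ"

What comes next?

VVVVVVVVVVVVOOOOOOOOBBBBBBBBBBBBBJJJJJJJJ

Term n consists of 2n V's, followed by n+2 O's, followed by 2n+1 B's, followed by n+2 J's, where the shown terms are n = 3, 4, 5.
Setting n = 6 gives 12, 8, 13, 8 characters in each block.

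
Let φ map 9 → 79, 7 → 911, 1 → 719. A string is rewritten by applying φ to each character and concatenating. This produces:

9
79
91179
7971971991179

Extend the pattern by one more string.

9117991171979911719797971971991179

φ(7971971991179) expands symbol-by-symbol to 911 79 911 719 79 911 719 79 79 719 719 911 79; joining the 13 pieces gives the next term.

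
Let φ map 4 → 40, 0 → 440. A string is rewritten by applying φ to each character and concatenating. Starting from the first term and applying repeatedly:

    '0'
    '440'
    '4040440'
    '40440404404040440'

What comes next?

40440404044040440404044040440404404040440

Applying the rule to each of the 17 symbols of 40440404404040440 gives the pieces 40 440 40 40 440 40 440 40 40 440 40 440 40 440 40 40 440, which concatenate to the answer.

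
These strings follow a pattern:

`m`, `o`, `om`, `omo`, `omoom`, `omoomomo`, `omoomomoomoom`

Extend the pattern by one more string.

This is a Fibonacci-style word recurrence s(k) = s(k−1)·s(k−2): e.g. o·m = om.
The next term joins omoomomoomoom and omoomomo.

omoomomoomoomomoomomo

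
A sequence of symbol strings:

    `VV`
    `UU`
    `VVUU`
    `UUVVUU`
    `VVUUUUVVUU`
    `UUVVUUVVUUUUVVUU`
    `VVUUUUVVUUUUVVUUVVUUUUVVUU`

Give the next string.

UUVVUUVVUUUUVVUUVVUUUUVVUUUUVVUUVVUUUUVVUU

This is a Fibonacci-style word recurrence s(k) = s(k−2)·s(k−1): e.g. VV·UU = VVUU.
The next term joins UUVVUUVVUUUUVVUU and VVUUUUVVUUUUVVUUVVUUUUVVUU.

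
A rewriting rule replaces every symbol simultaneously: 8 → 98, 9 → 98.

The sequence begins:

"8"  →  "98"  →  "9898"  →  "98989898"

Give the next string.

Rewriting each symbol of 98989898: 9→98, 8→98, 9→98, 8→98, 9→98, 8→98, 9→98, 8→98, which concatenates to 98 98 98 98 98 98 98 98.

9898989898989898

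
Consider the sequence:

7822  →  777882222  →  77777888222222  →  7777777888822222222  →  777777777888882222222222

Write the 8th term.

777777777777777888888882222222222222222

The n-th term is 2n-1 7's then n 8's then 2n 2's (n = 1, 2, …).
At n = 8 the blocks have lengths 15, 8, 16.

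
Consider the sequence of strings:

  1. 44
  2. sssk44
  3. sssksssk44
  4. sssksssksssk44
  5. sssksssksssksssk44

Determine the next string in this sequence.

Every step adds sssk at the front: s(k+1) = sssk·s(k).
Applying this once more to sssksssksssksssk44:

sssksssksssksssksssk44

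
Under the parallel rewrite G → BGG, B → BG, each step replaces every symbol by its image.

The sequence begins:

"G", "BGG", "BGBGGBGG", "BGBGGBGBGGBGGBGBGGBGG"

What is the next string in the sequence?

BGBGGBGBGGBGGBGBGGBGBGGBGGBGBGGBGGBGBGGBGBGGBGGBGBGGBGG

Replace each of the 21 characters of BGBGGBGBGGBGGBGBGGBGG in place — BG BGG BG BGG BGG BG BGG BG BGG BGG BG BGG BGG BG BGG BG BGG BGG BG BGG BGG — and concatenate.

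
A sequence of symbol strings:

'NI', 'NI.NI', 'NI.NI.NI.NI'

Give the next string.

Each string is two copies of the previous one joined by '.'.
Doubling NI.NI.NI.NI with '.' between the halves:

NI.NI.NI.NI.NI.NI.NI.NI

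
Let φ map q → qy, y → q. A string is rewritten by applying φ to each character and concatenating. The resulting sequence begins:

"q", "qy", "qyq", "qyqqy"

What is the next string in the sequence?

Expanding qyqqy: q→qy, y→q, q→qy, q→qy, y→q. Concatenated: qy q qy qy q.

qyqqyqyq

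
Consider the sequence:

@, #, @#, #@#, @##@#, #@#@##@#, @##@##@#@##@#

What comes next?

#@#@##@#@##@##@#@##@#

This is a Fibonacci-style word recurrence s(k) = s(k−2)·s(k−1): e.g. @·# = @#.
Continuing: #@#@##@# · @##@##@#@##@# gives term 8.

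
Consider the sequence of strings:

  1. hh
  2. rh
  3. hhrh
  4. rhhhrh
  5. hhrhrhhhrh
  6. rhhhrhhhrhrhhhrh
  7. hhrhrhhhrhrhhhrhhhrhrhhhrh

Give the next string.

rhhhrhhhrhrhhhrhhhrhrhhhrhrhhhrhhhrhrhhhrh

Each term (from the third on) is the two preceding terms concatenated in order: term 3 = hh·rh = hhrh.
The next term joins rhhhrhhhrhrhhhrh and hhrhrhhhrhrhhhrhhhrhrhhhrh.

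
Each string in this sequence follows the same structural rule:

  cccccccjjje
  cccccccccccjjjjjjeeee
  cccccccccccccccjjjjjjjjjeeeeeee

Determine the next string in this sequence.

Each string has the form c^{4n+3} j^{3n} e^{3n-2} (n = 1, 2, …).
For the next term, n = 4, so the run lengths are 19, 12, 10.

cccccccccccccccccccjjjjjjjjjjjjeeeeeeeeee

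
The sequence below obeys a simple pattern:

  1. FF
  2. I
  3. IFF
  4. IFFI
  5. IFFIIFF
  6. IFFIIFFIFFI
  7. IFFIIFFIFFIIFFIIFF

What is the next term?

Each term (from the third on) is the previous term followed by the one before it: term 3 = I·FF = IFF.
Continuing: IFFIIFFIFFIIFFIIFF · IFFIIFFIFFI gives term 8.

IFFIIFFIFFIIFFIIFFIFFIIFFIFFI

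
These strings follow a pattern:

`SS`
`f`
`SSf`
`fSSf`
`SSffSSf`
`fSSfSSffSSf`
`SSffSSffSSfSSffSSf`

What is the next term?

Each term (from the third on) is the two preceding terms concatenated in order: term 3 = SS·f = SSf.
The next term joins fSSfSSffSSf and SSffSSffSSfSSffSSf.

fSSfSSffSSfSSffSSffSSfSSffSSf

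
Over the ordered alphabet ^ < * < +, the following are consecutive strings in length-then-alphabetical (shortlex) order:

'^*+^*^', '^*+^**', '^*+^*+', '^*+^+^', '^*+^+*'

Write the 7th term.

^*+*^^

Advancing 2 positions from ^*+^+* through ^*+^+* → ^*+^++ reaches term 7.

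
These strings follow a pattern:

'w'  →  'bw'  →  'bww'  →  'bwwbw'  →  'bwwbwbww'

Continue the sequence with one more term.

From term 3 onward, concatenate the last term with the second-to-last: bw·w = bww, bww·bw = bwwbw, …
So term 6 is bwwbwbww·bwwbw.

bwwbwbwwbwwbw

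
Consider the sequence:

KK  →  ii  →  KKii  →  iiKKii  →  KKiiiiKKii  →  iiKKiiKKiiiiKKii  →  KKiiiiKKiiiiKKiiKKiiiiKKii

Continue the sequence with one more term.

Each term (from the third on) is the two preceding terms concatenated in order: term 3 = KK·ii = KKii.
Continuing: iiKKiiKKiiiiKKii · KKiiiiKKiiiiKKiiKKiiiiKKii gives term 8.

iiKKiiKKiiiiKKiiKKiiiiKKiiiiKKiiKKiiiiKKii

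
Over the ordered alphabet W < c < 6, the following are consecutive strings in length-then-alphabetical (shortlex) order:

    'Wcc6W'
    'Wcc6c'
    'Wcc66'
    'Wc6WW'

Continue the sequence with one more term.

Find the rightmost character of Wc6WW below 6, bump it to the next letter, and reset everything to its right to W.

Wc6Wc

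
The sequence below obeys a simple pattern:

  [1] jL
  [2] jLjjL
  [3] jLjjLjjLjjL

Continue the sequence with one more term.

s(k+1) = s(k)·j·s(k) — each term doubles the last with 'j' between the halves.
Doubling jLjjLjjLjjL with 'j' between the halves:

jLjjLjjLjjLjjLjjLjjLjjL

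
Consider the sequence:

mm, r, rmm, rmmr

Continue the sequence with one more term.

This is a Fibonacci-style word recurrence s(k) = s(k−1)·s(k−2): e.g. r·mm = rmm.
So term 5 is rmmr·rmm.

rmmrrmm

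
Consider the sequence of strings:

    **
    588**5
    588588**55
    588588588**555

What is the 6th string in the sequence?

s(k+1) = 588·s(k)·5, so each term gains 588 as a prefix and 5 as a suffix.
From 588588588**555, 2 further steps: 588588588**555 → 588588588588**5555 → (answer).

588588588588588**55555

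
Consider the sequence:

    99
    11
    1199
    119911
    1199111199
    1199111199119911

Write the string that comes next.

This is a Fibonacci-style word recurrence s(k) = s(k−1)·s(k−2): e.g. 11·99 = 1199.
So term 7 is 1199111199119911·1199111199.

11991111991199111199111199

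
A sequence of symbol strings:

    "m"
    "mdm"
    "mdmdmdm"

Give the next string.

Each string is two copies of the previous one joined by 'd'.
Doubling mdmdmdm with 'd' between the halves:

mdmdmdmdmdmdmdm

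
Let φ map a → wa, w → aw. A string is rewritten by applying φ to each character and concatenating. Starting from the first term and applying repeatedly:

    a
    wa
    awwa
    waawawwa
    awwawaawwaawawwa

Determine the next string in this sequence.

waawawwaawwawaawawwawaawwaawawwa

Applying the rule to each of the 16 symbols of awwawaawwaawawwa gives the pieces wa aw aw wa aw wa wa aw aw wa wa aw wa aw aw wa, which concatenate to the answer.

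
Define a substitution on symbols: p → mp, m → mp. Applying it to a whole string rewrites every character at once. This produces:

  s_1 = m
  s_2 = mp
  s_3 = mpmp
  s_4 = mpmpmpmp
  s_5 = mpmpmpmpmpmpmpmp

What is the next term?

mpmpmpmpmpmpmpmpmpmpmpmpmpmpmpmp

Replace each of the 16 characters of mpmpmpmpmpmpmpmp in place — mp mp mp mp mp mp mp mp mp mp mp mp mp mp mp mp — and concatenate.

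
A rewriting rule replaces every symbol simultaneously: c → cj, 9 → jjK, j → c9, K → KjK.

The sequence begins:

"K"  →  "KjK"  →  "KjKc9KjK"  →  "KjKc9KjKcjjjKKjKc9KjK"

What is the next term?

KjKc9KjKcjjjKKjKc9KjKcjc9c9c9KjKKjKc9KjKcjjjKKjKc9KjK

φ(KjKc9KjKcjjjKKjKc9KjK) expands symbol-by-symbol to KjK c9 KjK cj jjK KjK c9 KjK cj c9 c9 c9 KjK KjK c9 KjK cj jjK KjK c9 KjK; joining the 21 pieces gives the next term.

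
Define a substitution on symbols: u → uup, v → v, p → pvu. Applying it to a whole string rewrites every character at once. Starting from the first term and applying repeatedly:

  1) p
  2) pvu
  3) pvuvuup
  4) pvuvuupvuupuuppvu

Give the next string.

pvuvuupvuupuuppvuvuupuuppvuuupuuppvupvuvuup

Applying the rule to each of the 17 symbols of pvuvuupvuupuuppvu gives the pieces pvu v uup v uup uup pvu v uup uup pvu uup uup pvu pvu v uup, which concatenate to the answer.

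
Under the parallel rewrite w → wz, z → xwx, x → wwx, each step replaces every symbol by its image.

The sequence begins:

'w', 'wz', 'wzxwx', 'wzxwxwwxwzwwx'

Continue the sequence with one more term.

Applying the rule to each of the 13 symbols of wzxwxwwxwzwwx gives the pieces wz xwx wwx wz wwx wz wz wwx wz xwx wz wz wwx, which concatenate to the answer.

wzxwxwwxwzwwxwzwzwwxwzxwxwzwzwwx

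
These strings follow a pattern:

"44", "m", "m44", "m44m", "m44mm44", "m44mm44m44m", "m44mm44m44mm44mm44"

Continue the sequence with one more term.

m44mm44m44mm44mm44m44mm44m44m

Each term (from the third on) is the previous term followed by the one before it: term 3 = m·44 = m44.
The next term joins m44mm44m44mm44mm44 and m44mm44m44m.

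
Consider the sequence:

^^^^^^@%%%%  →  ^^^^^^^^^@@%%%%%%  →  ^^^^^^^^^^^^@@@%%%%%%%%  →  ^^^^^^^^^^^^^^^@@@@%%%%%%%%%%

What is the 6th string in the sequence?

The n-th term is 3n+3 ^'s then n @'s then 2n+2 %'s (n = 1, 2, …).
Setting n = 6 gives 21, 6, 14 characters in each block.

^^^^^^^^^^^^^^^^^^^^^@@@@@@%%%%%%%%%%%%%%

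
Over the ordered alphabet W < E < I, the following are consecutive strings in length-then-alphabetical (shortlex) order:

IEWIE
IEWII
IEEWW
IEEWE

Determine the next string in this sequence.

IEEWI

Treat IEEWE as a base-3 numeral over the given alphabet and add one, carrying through any trailing I's.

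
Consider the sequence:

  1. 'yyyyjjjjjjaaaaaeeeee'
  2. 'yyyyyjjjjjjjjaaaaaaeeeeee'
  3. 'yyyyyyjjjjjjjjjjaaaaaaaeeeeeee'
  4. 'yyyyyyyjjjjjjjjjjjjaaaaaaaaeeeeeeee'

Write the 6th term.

Each string has the form y^{n+1} j^{2n} a^{n+2} e^{n+2}, where the shown terms are n = 3, 4, 5, 6.
For term 6, n = 8, so the run lengths are 9, 16, 10, 10.

yyyyyyyyyjjjjjjjjjjjjjjjjaaaaaaaaaaeeeeeeeeee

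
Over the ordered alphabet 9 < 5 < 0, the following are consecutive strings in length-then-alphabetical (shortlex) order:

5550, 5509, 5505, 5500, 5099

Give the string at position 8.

Continuing the enumeration 3 steps past 5099: 5099 → 5095 → 5090 → (answer).

5059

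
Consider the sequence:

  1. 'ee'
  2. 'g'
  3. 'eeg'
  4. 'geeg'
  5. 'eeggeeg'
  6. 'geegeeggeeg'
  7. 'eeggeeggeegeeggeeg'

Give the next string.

Each term (from the third on) is the two preceding terms concatenated in order: term 3 = ee·g = eeg.
The next term joins geegeeggeeg and eeggeeggeegeeggeeg.

geegeeggeegeeggeeggeegeeggeeg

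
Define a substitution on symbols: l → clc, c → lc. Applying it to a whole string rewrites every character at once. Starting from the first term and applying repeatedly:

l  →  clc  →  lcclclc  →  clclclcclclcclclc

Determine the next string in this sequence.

Rewriting the 17 symbols of clclclcclclcclclc one by one yields lc clc lc clc lc clc lc lc clc lc clc lc lc clc lc clc lc; concatenated:

lcclclcclclcclclclcclclcclclclcclclcclclc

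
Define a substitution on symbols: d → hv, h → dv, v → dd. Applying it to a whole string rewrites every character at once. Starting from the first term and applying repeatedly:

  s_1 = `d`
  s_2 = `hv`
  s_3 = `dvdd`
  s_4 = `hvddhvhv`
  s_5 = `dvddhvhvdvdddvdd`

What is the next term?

Replace each of the 16 characters of dvddhvhvdvdddvdd in place — hv dd hv hv dv dd dv dd hv dd hv hv hv dd hv hv — and concatenate.

hvddhvhvdvdddvddhvddhvhvhvddhvhv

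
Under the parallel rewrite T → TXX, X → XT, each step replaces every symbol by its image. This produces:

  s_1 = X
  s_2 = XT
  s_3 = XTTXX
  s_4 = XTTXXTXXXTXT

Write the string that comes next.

XTTXXTXXXTXTTXXXTXTXTTXXXTTXX

Rewriting each symbol of XTTXXTXXXTXT: X→XT, T→TXX, T→TXX, X→XT, X→XT, T→TXX, X→XT, X→XT, X→XT, T→TXX, X→XT, T→TXX, which concatenates to XT TXX TXX XT XT TXX XT XT XT TXX XT TXX.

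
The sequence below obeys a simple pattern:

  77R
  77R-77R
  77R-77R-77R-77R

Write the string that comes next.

77R-77R-77R-77R-77R-77R-77R-77R

Each string is two copies of the previous one joined by '-'.
So the next term is two copies of 77R-77R-77R-77R with '-' between the halves.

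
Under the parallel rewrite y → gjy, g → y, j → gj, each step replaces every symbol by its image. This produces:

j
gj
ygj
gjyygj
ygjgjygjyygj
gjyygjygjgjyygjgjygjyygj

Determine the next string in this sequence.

Applying the rule to each of the 24 symbols of gjyygjygjgjyygjgjygjyygj gives the pieces y gj gjy gjy y gj gjy y gj y gj gjy gjy y gj y gj gjy y gj gjy gjy y gj, which concatenate to the answer.

ygjgjygjyygjgjyygjygjgjygjyygjygjgjyygjgjygjyygj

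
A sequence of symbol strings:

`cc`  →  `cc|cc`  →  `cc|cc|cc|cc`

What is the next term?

Each string is two copies of the previous one joined by '|'.
So the next term is two copies of cc|cc|cc|cc with '|' between the halves.

cc|cc|cc|cc|cc|cc|cc|cc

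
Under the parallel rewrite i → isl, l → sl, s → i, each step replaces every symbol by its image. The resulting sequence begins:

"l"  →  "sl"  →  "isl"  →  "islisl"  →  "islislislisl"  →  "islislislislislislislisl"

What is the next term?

Applying the rule to each of the 24 symbols of islislislislislislislisl gives the pieces isl i sl isl i sl isl i sl isl i sl isl i sl isl i sl isl i sl isl i sl, which concatenate to the answer.

islislislislislislislislislislislislislislislisl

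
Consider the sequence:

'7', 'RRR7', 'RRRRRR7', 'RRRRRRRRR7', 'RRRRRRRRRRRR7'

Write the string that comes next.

Each term is the previous one with RRR prepended.
Applying this once more to RRRRRRRRRRRR7:

RRRRRRRRRRRRRRR7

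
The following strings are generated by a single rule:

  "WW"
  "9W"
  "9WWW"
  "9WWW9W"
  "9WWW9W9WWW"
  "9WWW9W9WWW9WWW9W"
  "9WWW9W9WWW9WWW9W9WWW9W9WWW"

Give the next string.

9WWW9W9WWW9WWW9W9WWW9W9WWW9WWW9W9WWW9WWW9W

Each term (from the third on) is the previous term followed by the one before it: term 3 = 9W·WW = 9WWW.
So term 8 is 9WWW9W9WWW9WWW9W9WWW9W9WWW·9WWW9W9WWW9WWW9W.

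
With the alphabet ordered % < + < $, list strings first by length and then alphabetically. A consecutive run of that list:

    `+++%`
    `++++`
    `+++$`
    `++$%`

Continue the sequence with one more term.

++$+

Treat ++$% as a base-3 numeral over the given alphabet and add one, carrying through any trailing $'s.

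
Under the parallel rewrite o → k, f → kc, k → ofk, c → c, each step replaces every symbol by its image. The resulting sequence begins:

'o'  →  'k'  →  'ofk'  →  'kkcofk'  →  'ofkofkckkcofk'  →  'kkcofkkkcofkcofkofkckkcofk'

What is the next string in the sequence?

Rewriting the 26 symbols of kkcofkkkcofkcofkofkckkcofk one by one yields ofk ofk c k kc ofk ofk ofk c k kc ofk c k kc ofk k kc ofk c ofk ofk c k kc ofk; concatenated:

ofkofkckkcofkofkofkckkcofkckkcofkkkcofkcofkofkckkcofk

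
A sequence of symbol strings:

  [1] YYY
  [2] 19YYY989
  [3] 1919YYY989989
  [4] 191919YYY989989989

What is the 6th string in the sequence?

s(k+1) = 19·s(k)·989, so each term gains 19 as a prefix and 989 as a suffix.
From 191919YYY989989989, 2 further steps: 191919YYY989989989 → 19191919YYY989989989989 → (answer).

1919191919YYY989989989989989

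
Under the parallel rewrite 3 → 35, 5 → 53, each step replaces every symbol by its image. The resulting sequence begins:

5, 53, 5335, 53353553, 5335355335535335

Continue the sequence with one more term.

53353553355353353553533553353553

φ(5335355335535335) expands symbol-by-symbol to 53 35 35 53 35 53 53 35 35 53 53 35 53 35 35 53; joining the 16 pieces gives the next term.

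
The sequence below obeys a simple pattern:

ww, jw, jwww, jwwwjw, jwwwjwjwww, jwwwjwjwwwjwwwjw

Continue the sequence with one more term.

jwwwjwjwwwjwwwjwjwwwjwjwww

From term 3 onward, concatenate the last term with the second-to-last: jw·ww = jwww, jwww·jw = jwwwjw, …
So term 7 is jwwwjwjwwwjwwwjw·jwwwjwjwww.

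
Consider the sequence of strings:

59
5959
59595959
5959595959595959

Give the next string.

Every step duplicates the string.
Doubling 5959595959595959:

59595959595959595959595959595959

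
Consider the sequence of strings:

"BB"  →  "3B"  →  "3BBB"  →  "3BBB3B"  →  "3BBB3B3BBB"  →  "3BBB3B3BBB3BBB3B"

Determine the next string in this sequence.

Each term (from the third on) is the previous term followed by the one before it: term 3 = 3B·BB = 3BBB.
So term 7 is 3BBB3B3BBB3BBB3B·3BBB3B3BBB.

3BBB3B3BBB3BBB3B3BBB3B3BBB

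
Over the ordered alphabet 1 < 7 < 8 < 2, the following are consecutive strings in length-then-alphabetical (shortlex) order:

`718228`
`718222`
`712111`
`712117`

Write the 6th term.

712112

Stepping forward 2 times from 712117: 712117 → 712118, then the target.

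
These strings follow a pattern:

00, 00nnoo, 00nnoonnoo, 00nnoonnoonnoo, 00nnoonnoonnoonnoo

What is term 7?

00nnoonnoonnoonnoonnoonnoo

Each term is the previous one with nnoo appended.
From 00nnoonnoonnoonnoo, 2 further steps: 00nnoonnoonnoonnoo → 00nnoonnoonnoonnoonnoo → (answer).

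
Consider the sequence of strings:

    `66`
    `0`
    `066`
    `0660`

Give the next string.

This is a Fibonacci-style word recurrence s(k) = s(k−1)·s(k−2): e.g. 0·66 = 066.
The next term joins 0660 and 066.

0660066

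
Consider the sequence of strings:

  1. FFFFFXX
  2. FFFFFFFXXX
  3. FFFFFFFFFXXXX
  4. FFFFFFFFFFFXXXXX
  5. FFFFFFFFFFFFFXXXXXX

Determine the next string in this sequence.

FFFFFFFFFFFFFFFXXXXXXX

The n-th term is 2n+1 F's then n X's, where the shown terms are n = 2, 3, 4, 5, 6.
Setting n = 7 gives 15, 7 characters in each block.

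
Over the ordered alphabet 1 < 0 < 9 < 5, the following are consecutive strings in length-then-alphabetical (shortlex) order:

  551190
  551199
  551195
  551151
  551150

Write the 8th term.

Stepping forward 3 times from 551150: 551150 → 551159 → 551155, then the target.

551011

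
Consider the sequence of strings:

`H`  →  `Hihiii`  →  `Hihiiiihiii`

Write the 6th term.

Hihiiiihiiiihiiiihiiiihiii

Each term is the previous one with ihiii appended.
From Hihiiiihiii, 3 further steps: Hihiiiihiii → Hihiiiihiiiihiii → Hihiiiihiiiihiiiihiii → (answer).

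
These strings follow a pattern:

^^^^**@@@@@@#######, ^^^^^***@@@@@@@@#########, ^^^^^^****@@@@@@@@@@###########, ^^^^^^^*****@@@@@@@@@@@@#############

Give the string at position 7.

Each string has the form ^^{n+1} *^{n-1} @^{2n} #^{2n+1}, where the shown terms are n = 3, 4, 5, 6.
For term 7, n = 9, so the run lengths are 10, 8, 18, 19.

^^^^^^^^^^********@@@@@@@@@@@@@@@@@@###################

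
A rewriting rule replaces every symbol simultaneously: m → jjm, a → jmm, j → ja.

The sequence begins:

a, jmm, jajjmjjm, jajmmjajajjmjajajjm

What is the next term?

jajmmjajjmjjmjajmmjajmmjajajjmjajmmjajmmjajajjm

φ(jajmmjajajjmjajajjm) expands symbol-by-symbol to ja jmm ja jjm jjm ja jmm ja jmm ja ja jjm ja jmm ja jmm ja ja jjm; joining the 19 pieces gives the next term.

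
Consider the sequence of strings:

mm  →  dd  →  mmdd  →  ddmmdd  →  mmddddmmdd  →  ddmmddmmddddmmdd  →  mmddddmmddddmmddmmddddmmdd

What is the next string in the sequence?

Each term (from the third on) is the two preceding terms concatenated in order: term 3 = mm·dd = mmdd.
The next term joins ddmmddmmddddmmdd and mmddddmmddddmmddmmddddmmdd.

ddmmddmmddddmmddmmddddmmddddmmddmmddddmmdd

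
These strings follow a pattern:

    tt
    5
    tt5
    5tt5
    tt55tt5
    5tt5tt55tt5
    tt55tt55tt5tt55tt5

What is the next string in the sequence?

5tt5tt55tt5tt55tt55tt5tt55tt5

Each term (from the third on) is the two preceding terms concatenated in order: term 3 = tt·5 = tt5.
So term 8 is 5tt5tt55tt5·tt55tt55tt5tt55tt5.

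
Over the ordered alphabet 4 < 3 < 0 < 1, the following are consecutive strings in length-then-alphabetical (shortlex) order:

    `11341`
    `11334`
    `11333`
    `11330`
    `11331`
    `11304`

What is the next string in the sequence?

11303

Treat 11304 as a base-4 numeral over the given alphabet and add one, carrying through any trailing 1's.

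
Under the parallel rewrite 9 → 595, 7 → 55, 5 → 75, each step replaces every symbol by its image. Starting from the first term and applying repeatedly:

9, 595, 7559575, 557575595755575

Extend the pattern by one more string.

Applying the rule to each of the 15 symbols of 557575595755575 gives the pieces 75 75 55 75 55 75 75 595 75 55 75 75 75 55 75, which concatenate to the answer.

7575557555757559575557575755575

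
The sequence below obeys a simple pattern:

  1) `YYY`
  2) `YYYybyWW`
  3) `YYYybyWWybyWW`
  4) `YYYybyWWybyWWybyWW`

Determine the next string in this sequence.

The strings grow by a fixed suffix ybyWW each time.
So the next term is YYYybyWWybyWWybyWW·ybyWW.

YYYybyWWybyWWybyWWybyWW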